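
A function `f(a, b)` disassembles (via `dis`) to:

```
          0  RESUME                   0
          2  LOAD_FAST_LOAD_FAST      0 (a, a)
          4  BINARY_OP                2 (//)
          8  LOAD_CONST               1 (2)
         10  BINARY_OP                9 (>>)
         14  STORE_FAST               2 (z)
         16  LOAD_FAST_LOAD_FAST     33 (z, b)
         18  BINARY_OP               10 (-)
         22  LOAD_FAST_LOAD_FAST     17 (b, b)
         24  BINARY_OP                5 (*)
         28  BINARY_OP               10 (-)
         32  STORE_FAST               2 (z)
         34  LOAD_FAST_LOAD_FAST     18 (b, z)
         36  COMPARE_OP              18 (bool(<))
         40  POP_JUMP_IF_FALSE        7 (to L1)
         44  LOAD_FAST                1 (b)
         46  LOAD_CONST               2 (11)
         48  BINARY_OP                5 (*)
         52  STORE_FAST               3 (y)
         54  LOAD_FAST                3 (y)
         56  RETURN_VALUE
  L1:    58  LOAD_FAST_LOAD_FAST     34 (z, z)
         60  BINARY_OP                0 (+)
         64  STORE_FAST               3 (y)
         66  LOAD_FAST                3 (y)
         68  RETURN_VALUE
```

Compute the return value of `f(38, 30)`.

LOAD_FAST_LOAD_FAST a,a → push 38,38. Stack: [38, 38]
BINARY_OP // → 38 // 38 = 1. Stack: [1]
LOAD_CONST → push 2. Stack: [1, 2]
BINARY_OP >> → 1 >> 2 = 0. Stack: [0]
STORE_FAST z → z=0. Stack: []
LOAD_FAST_LOAD_FAST z,b → push 0,30. Stack: [0, 30]
BINARY_OP - → 0 - 30 = -30. Stack: [-30]
LOAD_FAST_LOAD_FAST b,b → push 30,30. Stack: [-30, 30, 30]
BINARY_OP * → 30 * 30 = 900. Stack: [-30, 900]
BINARY_OP - → -30 - 900 = -930. Stack: [-930]
STORE_FAST z → z=-930. Stack: []
LOAD_FAST_LOAD_FAST b,z → push 30,-930. Stack: [30, -930]
COMPARE_OP bool(<) → 30 vs -930 = False. Stack: [False]
POP_JUMP_IF_FALSE → pop False; jump. Stack: []
LOAD_FAST_LOAD_FAST z,z → push -930,-930. Stack: [-930, -930]
BINARY_OP + → -930 + -930 = -1860. Stack: [-1860]
STORE_FAST y → y=-1860. Stack: []
LOAD_FAST y → push -1860. Stack: [-1860]
RETURN_VALUE → return -1860.

-1860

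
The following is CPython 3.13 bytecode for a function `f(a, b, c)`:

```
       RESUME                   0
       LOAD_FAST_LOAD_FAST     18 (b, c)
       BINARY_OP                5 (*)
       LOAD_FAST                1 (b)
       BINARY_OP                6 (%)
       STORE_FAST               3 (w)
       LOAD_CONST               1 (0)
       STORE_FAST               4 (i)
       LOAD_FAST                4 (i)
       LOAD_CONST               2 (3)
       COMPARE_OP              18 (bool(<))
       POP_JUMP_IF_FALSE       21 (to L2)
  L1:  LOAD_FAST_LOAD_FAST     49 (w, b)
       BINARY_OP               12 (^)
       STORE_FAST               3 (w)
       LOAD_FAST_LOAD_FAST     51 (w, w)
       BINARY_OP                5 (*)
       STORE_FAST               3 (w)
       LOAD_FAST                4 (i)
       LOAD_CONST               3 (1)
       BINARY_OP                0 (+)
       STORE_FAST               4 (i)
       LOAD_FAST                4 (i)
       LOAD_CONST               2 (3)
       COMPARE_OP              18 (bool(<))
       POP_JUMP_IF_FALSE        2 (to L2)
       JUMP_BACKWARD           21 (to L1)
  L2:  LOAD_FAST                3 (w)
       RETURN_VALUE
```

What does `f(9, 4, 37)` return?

LOAD_FAST_LOAD_FAST b,c → push 4,37. Stack: [4, 37]
BINARY_OP * → 4 * 37 = 148. Stack: [148]
LOAD_FAST b → push 4. Stack: [148, 4]
BINARY_OP % → 148 % 4 = 0. Stack: [0]
STORE_FAST w → w=0. Stack: []
LOAD_CONST → push 0. Stack: [0]
STORE_FAST i → i=0. Stack: []
LOAD_FAST i → push 0. Stack: [0]
LOAD_CONST → push 3. Stack: [0, 3]
COMPARE_OP bool(<) → 0 vs 3 = True. Stack: [True]
POP_JUMP_IF_FALSE → pop True; no jump. Stack: []
LOAD_FAST_LOAD_FAST w,b → push 0,4. Stack: [0, 4]
BINARY_OP ^ → 0 ^ 4 = 4. Stack: [4]
STORE_FAST w → w=4. Stack: []
LOAD_FAST_LOAD_FAST w,w → push 4,4. Stack: [4, 4]
BINARY_OP * → 4 * 4 = 16. Stack: [16]
STORE_FAST w → w=16. Stack: []
LOAD_FAST i → push 0. Stack: [0]
LOAD_CONST → push 1. Stack: [0, 1]
BINARY_OP + → 0 + 1 = 1. Stack: [1]
STORE_FAST i → i=1. Stack: []
LOAD_FAST i → push 1. Stack: [1]
LOAD_CONST → push 3. Stack: [1, 3]
COMPARE_OP bool(<) → 1 vs 3 = True. Stack: [True]
POP_JUMP_IF_FALSE → pop True; no jump. Stack: []
LOAD_FAST_LOAD_FAST w,b → push 16,4. Stack: [16, 4]
BINARY_OP ^ → 16 ^ 4 = 20. Stack: [20]
STORE_FAST w → w=20. Stack: []
LOAD_FAST_LOAD_FAST w,w → push 20,20. Stack: [20, 20]
BINARY_OP * → 20 * 20 = 400. Stack: [400]
STORE_FAST w → w=400. Stack: []
LOAD_FAST i → push 1. Stack: [1]
LOAD_CONST → push 1. Stack: [1, 1]
BINARY_OP + → 1 + 1 = 2. Stack: [2]
STORE_FAST i → i=2. Stack: []
LOAD_FAST i → push 2. Stack: [2]
LOAD_CONST → push 3. Stack: [2, 3]
COMPARE_OP bool(<) → 2 vs 3 = True. Stack: [True]
POP_JUMP_IF_FALSE → pop True; no jump. Stack: []
LOAD_FAST_LOAD_FAST w,b → push 400,4. Stack: [400, 4]
BINARY_OP ^ → 400 ^ 4 = 404. Stack: [404]
STORE_FAST w → w=404. Stack: []
LOAD_FAST_LOAD_FAST w,w → push 404,404. Stack: [404, 404]
BINARY_OP * → 404 * 404 = 163216. Stack: [163216]
STORE_FAST w → w=163216. Stack: []
LOAD_FAST i → push 2. Stack: [2]
LOAD_CONST → push 1. Stack: [2, 1]
BINARY_OP + → 2 + 1 = 3. Stack: [3]
STORE_FAST i → i=3. Stack: []
LOAD_FAST i → push 3. Stack: [3]
LOAD_CONST → push 3. Stack: [3, 3]
COMPARE_OP bool(<) → 3 vs 3 = False. Stack: [False]
POP_JUMP_IF_FALSE → pop False; jump. Stack: []
LOAD_FAST w → push 163216. Stack: [163216]
RETURN_VALUE → return 163216.

163216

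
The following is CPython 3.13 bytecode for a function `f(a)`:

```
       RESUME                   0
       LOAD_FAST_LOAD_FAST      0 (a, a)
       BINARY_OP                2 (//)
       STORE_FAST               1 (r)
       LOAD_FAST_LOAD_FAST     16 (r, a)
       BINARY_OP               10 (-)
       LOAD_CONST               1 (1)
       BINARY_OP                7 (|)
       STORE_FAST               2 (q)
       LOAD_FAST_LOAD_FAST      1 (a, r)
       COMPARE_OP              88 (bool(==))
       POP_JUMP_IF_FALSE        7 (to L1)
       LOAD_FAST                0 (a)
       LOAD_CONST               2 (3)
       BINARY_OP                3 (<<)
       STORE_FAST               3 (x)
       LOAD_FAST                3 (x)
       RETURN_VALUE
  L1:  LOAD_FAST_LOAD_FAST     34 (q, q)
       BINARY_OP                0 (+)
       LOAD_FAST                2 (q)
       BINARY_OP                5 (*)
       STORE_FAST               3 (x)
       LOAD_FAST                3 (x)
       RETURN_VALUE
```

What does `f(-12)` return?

338

LOAD_FAST_LOAD_FAST a,a → push -12,-12. Stack: [-12, -12]
BINARY_OP // → -12 // -12 = 1. Stack: [1]
STORE_FAST r → r=1. Stack: []
LOAD_FAST_LOAD_FAST r,a → push 1,-12. Stack: [1, -12]
BINARY_OP - → 1 - -12 = 13. Stack: [13]
LOAD_CONST → push 1. Stack: [13, 1]
BINARY_OP | → 13 | 1 = 13. Stack: [13]
STORE_FAST q → q=13. Stack: []
LOAD_FAST_LOAD_FAST a,r → push -12,1. Stack: [-12, 1]
COMPARE_OP bool(==) → -12 vs 1 = False. Stack: [False]
POP_JUMP_IF_FALSE → pop False; jump. Stack: []
LOAD_FAST_LOAD_FAST q,q → push 13,13. Stack: [13, 13]
BINARY_OP + → 13 + 13 = 26. Stack: [26]
LOAD_FAST q → push 13. Stack: [26, 13]
BINARY_OP * → 26 * 13 = 338. Stack: [338]
STORE_FAST x → x=338. Stack: []
LOAD_FAST x → push 338. Stack: [338]
RETURN_VALUE → return 338.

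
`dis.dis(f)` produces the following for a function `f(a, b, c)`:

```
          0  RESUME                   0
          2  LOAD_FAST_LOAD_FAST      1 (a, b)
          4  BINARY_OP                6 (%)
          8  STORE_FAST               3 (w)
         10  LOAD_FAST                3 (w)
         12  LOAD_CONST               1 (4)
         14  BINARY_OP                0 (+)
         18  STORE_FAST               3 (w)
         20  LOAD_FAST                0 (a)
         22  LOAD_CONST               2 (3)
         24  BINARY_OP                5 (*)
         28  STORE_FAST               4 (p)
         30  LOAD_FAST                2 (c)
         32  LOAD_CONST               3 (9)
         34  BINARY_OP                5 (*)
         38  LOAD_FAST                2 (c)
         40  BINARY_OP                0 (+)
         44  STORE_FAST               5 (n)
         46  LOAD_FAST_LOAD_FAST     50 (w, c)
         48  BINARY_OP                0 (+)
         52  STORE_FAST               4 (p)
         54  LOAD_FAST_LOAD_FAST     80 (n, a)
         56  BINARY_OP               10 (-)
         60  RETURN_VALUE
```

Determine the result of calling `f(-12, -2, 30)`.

LOAD_FAST_LOAD_FAST a,b → push -12,-2. Stack: [-12, -2]
BINARY_OP % → -12 % -2 = 0. Stack: [0]
STORE_FAST w → w=0. Stack: []
LOAD_FAST w → push 0. Stack: [0]
LOAD_CONST → push 4. Stack: [0, 4]
BINARY_OP + → 0 + 4 = 4. Stack: [4]
STORE_FAST w → w=4. Stack: []
LOAD_FAST a → push -12. Stack: [-12]
LOAD_CONST → push 3. Stack: [-12, 3]
BINARY_OP * → -12 * 3 = -36. Stack: [-36]
STORE_FAST p → p=-36. Stack: []
LOAD_FAST c → push 30. Stack: [30]
LOAD_CONST → push 9. Stack: [30, 9]
BINARY_OP * → 30 * 9 = 270. Stack: [270]
LOAD_FAST c → push 30. Stack: [270, 30]
BINARY_OP + → 270 + 30 = 300. Stack: [300]
STORE_FAST n → n=300. Stack: []
LOAD_FAST_LOAD_FAST w,c → push 4,30. Stack: [4, 30]
BINARY_OP + → 4 + 30 = 34. Stack: [34]
STORE_FAST p → p=34. Stack: []
LOAD_FAST_LOAD_FAST n,a → push 300,-12. Stack: [300, -12]
BINARY_OP - → 300 - -12 = 312. Stack: [312]
RETURN_VALUE → return 312.

312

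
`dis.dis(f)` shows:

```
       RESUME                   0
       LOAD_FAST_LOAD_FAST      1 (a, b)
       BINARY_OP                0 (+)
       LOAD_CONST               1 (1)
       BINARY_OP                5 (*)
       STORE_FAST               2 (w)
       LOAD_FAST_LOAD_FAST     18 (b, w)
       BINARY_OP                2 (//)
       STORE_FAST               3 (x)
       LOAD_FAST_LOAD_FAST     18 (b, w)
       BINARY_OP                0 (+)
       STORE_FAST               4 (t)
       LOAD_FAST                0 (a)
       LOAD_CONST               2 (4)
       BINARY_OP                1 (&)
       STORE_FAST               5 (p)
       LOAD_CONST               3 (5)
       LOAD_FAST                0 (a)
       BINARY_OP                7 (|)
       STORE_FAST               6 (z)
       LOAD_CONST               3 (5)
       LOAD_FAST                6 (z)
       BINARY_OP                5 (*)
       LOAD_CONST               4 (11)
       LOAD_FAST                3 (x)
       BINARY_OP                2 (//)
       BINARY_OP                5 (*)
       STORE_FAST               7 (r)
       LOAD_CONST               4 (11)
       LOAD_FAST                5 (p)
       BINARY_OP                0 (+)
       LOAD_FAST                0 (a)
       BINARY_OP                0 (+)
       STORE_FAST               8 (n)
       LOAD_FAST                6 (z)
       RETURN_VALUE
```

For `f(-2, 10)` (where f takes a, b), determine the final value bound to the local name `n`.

LOAD_FAST_LOAD_FAST a,b → push -2,10. Stack: [-2, 10]
BINARY_OP + → -2 + 10 = 8. Stack: [8]
LOAD_CONST → push 1. Stack: [8, 1]
BINARY_OP * → 8 * 1 = 8. Stack: [8]
STORE_FAST w → w=8. Stack: []
LOAD_FAST_LOAD_FAST b,w → push 10,8. Stack: [10, 8]
BINARY_OP // → 10 // 8 = 1. Stack: [1]
STORE_FAST x → x=1. Stack: []
LOAD_FAST_LOAD_FAST b,w → push 10,8. Stack: [10, 8]
BINARY_OP + → 10 + 8 = 18. Stack: [18]
STORE_FAST t → t=18. Stack: []
LOAD_FAST a → push -2. Stack: [-2]
LOAD_CONST → push 4. Stack: [-2, 4]
BINARY_OP & → -2 & 4 = 4. Stack: [4]
STORE_FAST p → p=4. Stack: []
LOAD_CONST → push 5. Stack: [5]
LOAD_FAST a → push -2. Stack: [5, -2]
BINARY_OP | → 5 | -2 = -1. Stack: [-1]
STORE_FAST z → z=-1. Stack: []
LOAD_CONST → push 5. Stack: [5]
LOAD_FAST z → push -1. Stack: [5, -1]
BINARY_OP * → 5 * -1 = -5. Stack: [-5]
LOAD_CONST → push 11. Stack: [-5, 11]
LOAD_FAST x → push 1. Stack: [-5, 11, 1]
BINARY_OP // → 11 // 1 = 11. Stack: [-5, 11]
BINARY_OP * → -5 * 11 = -55. Stack: [-55]
STORE_FAST r → r=-55. Stack: []
LOAD_CONST → push 11. Stack: [11]
LOAD_FAST p → push 4. Stack: [11, 4]
BINARY_OP + → 11 + 4 = 15. Stack: [15]
LOAD_FAST a → push -2. Stack: [15, -2]
BINARY_OP + → 15 + -2 = 13. Stack: [13]
STORE_FAST n → n=13. Stack: []
LOAD_FAST z → push -1. Stack: [-1]
RETURN_VALUE → return -1.

13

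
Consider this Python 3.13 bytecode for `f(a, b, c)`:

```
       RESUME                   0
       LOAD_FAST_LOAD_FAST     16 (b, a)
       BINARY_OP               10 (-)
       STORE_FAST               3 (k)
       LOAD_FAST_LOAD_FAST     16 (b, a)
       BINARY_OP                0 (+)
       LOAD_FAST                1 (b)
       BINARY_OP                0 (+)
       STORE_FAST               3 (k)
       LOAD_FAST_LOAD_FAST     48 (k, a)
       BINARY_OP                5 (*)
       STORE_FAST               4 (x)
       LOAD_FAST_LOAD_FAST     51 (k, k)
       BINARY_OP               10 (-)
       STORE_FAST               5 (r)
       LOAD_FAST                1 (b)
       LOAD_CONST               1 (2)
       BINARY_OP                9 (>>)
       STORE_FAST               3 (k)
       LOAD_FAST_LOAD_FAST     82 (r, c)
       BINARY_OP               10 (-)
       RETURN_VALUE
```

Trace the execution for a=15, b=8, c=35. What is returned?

-35

LOAD_FAST_LOAD_FAST b,a → push 8,15. Stack: [8, 15]
BINARY_OP - → 8 - 15 = -7. Stack: [-7]
STORE_FAST k → k=-7. Stack: []
LOAD_FAST_LOAD_FAST b,a → push 8,15. Stack: [8, 15]
BINARY_OP + → 8 + 15 = 23. Stack: [23]
LOAD_FAST b → push 8. Stack: [23, 8]
BINARY_OP + → 23 + 8 = 31. Stack: [31]
STORE_FAST k → k=31. Stack: []
LOAD_FAST_LOAD_FAST k,a → push 31,15. Stack: [31, 15]
BINARY_OP * → 31 * 15 = 465. Stack: [465]
STORE_FAST x → x=465. Stack: []
LOAD_FAST_LOAD_FAST k,k → push 31,31. Stack: [31, 31]
BINARY_OP - → 31 - 31 = 0. Stack: [0]
STORE_FAST r → r=0. Stack: []
LOAD_FAST b → push 8. Stack: [8]
LOAD_CONST → push 2. Stack: [8, 2]
BINARY_OP >> → 8 >> 2 = 2. Stack: [2]
STORE_FAST k → k=2. Stack: []
LOAD_FAST_LOAD_FAST r,c → push 0,35. Stack: [0, 35]
BINARY_OP - → 0 - 35 = -35. Stack: [-35]
RETURN_VALUE → return -35.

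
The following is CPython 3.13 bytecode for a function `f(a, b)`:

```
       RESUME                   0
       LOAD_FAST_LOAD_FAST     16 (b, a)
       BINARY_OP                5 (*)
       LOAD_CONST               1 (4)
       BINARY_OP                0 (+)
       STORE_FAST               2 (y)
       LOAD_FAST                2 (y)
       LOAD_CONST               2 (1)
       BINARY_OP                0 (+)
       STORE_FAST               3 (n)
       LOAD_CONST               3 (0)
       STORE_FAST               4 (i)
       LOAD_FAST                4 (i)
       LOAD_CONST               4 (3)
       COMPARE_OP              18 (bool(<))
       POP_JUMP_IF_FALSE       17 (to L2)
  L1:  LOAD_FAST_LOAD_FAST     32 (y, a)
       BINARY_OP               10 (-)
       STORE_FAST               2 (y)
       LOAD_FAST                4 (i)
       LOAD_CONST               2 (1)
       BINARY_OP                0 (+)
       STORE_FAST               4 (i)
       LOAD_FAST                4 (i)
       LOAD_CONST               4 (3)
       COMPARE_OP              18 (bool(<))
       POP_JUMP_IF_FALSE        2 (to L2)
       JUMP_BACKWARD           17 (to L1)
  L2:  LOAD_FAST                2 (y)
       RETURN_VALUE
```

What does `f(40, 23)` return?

804

LOAD_FAST_LOAD_FAST b,a → push 23,40. Stack: [23, 40]
BINARY_OP * → 23 * 40 = 920. Stack: [920]
LOAD_CONST → push 4. Stack: [920, 4]
BINARY_OP + → 920 + 4 = 924. Stack: [924]
STORE_FAST y → y=924. Stack: []
LOAD_FAST y → push 924. Stack: [924]
LOAD_CONST → push 1. Stack: [924, 1]
BINARY_OP + → 924 + 1 = 925. Stack: [925]
STORE_FAST n → n=925. Stack: []
LOAD_CONST → push 0. Stack: [0]
STORE_FAST i → i=0. Stack: []
LOAD_FAST i → push 0. Stack: [0]
LOAD_CONST → push 3. Stack: [0, 3]
COMPARE_OP bool(<) → 0 vs 3 = True. Stack: [True]
POP_JUMP_IF_FALSE → pop True; no jump. Stack: []
LOAD_FAST_LOAD_FAST y,a → push 924,40. Stack: [924, 40]
BINARY_OP - → 924 - 40 = 884. Stack: [884]
STORE_FAST y → y=884. Stack: []
LOAD_FAST i → push 0. Stack: [0]
LOAD_CONST → push 1. Stack: [0, 1]
BINARY_OP + → 0 + 1 = 1. Stack: [1]
STORE_FAST i → i=1. Stack: []
LOAD_FAST i → push 1. Stack: [1]
LOAD_CONST → push 3. Stack: [1, 3]
COMPARE_OP bool(<) → 1 vs 3 = True. Stack: [True]
POP_JUMP_IF_FALSE → pop True; no jump. Stack: []
LOAD_FAST_LOAD_FAST y,a → push 884,40. Stack: [884, 40]
BINARY_OP - → 884 - 40 = 844. Stack: [844]
STORE_FAST y → y=844. Stack: []
LOAD_FAST i → push 1. Stack: [1]
LOAD_CONST → push 1. Stack: [1, 1]
BINARY_OP + → 1 + 1 = 2. Stack: [2]
STORE_FAST i → i=2. Stack: []
LOAD_FAST i → push 2. Stack: [2]
LOAD_CONST → push 3. Stack: [2, 3]
COMPARE_OP bool(<) → 2 vs 3 = True. Stack: [True]
POP_JUMP_IF_FALSE → pop True; no jump. Stack: []
LOAD_FAST_LOAD_FAST y,a → push 844,40. Stack: [844, 40]
BINARY_OP - → 844 - 40 = 804. Stack: [804]
STORE_FAST y → y=804. Stack: []
LOAD_FAST i → push 2. Stack: [2]
LOAD_CONST → push 1. Stack: [2, 1]
BINARY_OP + → 2 + 1 = 3. Stack: [3]
STORE_FAST i → i=3. Stack: []
LOAD_FAST i → push 3. Stack: [3]
LOAD_CONST → push 3. Stack: [3, 3]
COMPARE_OP bool(<) → 3 vs 3 = False. Stack: [False]
POP_JUMP_IF_FALSE → pop False; jump. Stack: []
LOAD_FAST y → push 804. Stack: [804]
RETURN_VALUE → return 804.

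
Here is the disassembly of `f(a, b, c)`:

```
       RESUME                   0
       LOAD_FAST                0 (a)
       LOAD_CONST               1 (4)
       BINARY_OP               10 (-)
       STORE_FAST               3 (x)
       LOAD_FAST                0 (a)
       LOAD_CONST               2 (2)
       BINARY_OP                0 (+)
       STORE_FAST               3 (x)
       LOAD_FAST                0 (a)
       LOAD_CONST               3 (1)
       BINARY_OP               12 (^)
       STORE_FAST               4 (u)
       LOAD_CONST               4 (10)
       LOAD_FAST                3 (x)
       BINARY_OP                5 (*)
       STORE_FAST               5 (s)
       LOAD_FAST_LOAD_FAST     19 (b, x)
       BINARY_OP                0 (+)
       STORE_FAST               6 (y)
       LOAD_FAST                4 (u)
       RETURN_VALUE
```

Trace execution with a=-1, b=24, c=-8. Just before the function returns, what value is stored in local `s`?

10

LOAD_FAST a → push -1. Stack: [-1]
LOAD_CONST → push 4. Stack: [-1, 4]
BINARY_OP - → -1 - 4 = -5. Stack: [-5]
STORE_FAST x → x=-5. Stack: []
LOAD_FAST a → push -1. Stack: [-1]
LOAD_CONST → push 2. Stack: [-1, 2]
BINARY_OP + → -1 + 2 = 1. Stack: [1]
STORE_FAST x → x=1. Stack: []
LOAD_FAST a → push -1. Stack: [-1]
LOAD_CONST → push 1. Stack: [-1, 1]
BINARY_OP ^ → -1 ^ 1 = -2. Stack: [-2]
STORE_FAST u → u=-2. Stack: []
LOAD_CONST → push 10. Stack: [10]
LOAD_FAST x → push 1. Stack: [10, 1]
BINARY_OP * → 10 * 1 = 10. Stack: [10]
STORE_FAST s → s=10. Stack: []
LOAD_FAST_LOAD_FAST b,x → push 24,1. Stack: [24, 1]
BINARY_OP + → 24 + 1 = 25. Stack: [25]
STORE_FAST y → y=25. Stack: []
LOAD_FAST u → push -2. Stack: [-2]
RETURN_VALUE → return -2.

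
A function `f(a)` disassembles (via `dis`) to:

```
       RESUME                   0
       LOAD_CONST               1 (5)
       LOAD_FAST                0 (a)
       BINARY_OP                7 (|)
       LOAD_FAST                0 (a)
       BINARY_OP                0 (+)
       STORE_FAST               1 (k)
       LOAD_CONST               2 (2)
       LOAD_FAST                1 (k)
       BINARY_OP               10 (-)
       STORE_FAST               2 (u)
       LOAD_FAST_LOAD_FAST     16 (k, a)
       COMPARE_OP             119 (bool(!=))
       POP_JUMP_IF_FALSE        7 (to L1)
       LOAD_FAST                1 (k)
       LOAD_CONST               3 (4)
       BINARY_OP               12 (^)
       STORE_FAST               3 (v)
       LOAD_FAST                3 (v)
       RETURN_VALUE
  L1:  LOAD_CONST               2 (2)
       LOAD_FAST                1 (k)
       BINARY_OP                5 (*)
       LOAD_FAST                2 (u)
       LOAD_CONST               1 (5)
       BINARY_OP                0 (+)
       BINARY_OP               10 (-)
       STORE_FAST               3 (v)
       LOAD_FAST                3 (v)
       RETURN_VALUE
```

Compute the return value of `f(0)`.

LOAD_CONST → push 5. Stack: [5]
LOAD_FAST a → push 0. Stack: [5, 0]
BINARY_OP | → 5 | 0 = 5. Stack: [5]
LOAD_FAST a → push 0. Stack: [5, 0]
BINARY_OP + → 5 + 0 = 5. Stack: [5]
STORE_FAST k → k=5. Stack: []
LOAD_CONST → push 2. Stack: [2]
LOAD_FAST k → push 5. Stack: [2, 5]
BINARY_OP - → 2 - 5 = -3. Stack: [-3]
STORE_FAST u → u=-3. Stack: []
LOAD_FAST_LOAD_FAST k,a → push 5,0. Stack: [5, 0]
COMPARE_OP bool(!=) → 5 vs 0 = True. Stack: [True]
POP_JUMP_IF_FALSE → pop True; no jump. Stack: []
LOAD_FAST k → push 5. Stack: [5]
LOAD_CONST → push 4. Stack: [5, 4]
BINARY_OP ^ → 5 ^ 4 = 1. Stack: [1]
STORE_FAST v → v=1. Stack: []
LOAD_FAST v → push 1. Stack: [1]
RETURN_VALUE → return 1.

1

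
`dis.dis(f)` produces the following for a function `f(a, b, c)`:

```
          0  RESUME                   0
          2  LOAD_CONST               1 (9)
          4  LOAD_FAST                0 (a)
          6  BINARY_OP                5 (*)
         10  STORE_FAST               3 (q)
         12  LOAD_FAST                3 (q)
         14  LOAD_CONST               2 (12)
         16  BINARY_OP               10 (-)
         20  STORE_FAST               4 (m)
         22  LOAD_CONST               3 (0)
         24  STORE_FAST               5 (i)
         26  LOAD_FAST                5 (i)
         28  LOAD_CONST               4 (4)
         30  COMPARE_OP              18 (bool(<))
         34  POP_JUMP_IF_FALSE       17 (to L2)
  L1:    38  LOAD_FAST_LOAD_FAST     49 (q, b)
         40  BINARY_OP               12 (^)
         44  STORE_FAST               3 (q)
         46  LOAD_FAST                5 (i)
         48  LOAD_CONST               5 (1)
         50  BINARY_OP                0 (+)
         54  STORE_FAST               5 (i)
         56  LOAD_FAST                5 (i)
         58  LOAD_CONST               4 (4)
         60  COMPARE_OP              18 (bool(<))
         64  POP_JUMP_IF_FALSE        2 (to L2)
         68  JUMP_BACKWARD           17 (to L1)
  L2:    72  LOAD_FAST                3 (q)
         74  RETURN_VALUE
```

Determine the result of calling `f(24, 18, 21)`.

216

LOAD_CONST → push 9. Stack: [9]
LOAD_FAST a → push 24. Stack: [9, 24]
BINARY_OP * → 9 * 24 = 216. Stack: [216]
STORE_FAST q → q=216. Stack: []
LOAD_FAST q → push 216. Stack: [216]
LOAD_CONST → push 12. Stack: [216, 12]
BINARY_OP - → 216 - 12 = 204. Stack: [204]
STORE_FAST m → m=204. Stack: []
LOAD_CONST → push 0. Stack: [0]
STORE_FAST i → i=0. Stack: []
LOAD_FAST i → push 0. Stack: [0]
LOAD_CONST → push 4. Stack: [0, 4]
COMPARE_OP bool(<) → 0 vs 4 = True. Stack: [True]
POP_JUMP_IF_FALSE → pop True; no jump. Stack: []
LOAD_FAST_LOAD_FAST q,b → push 216,18. Stack: [216, 18]
BINARY_OP ^ → 216 ^ 18 = 202. Stack: [202]
STORE_FAST q → q=202. Stack: []
LOAD_FAST i → push 0. Stack: [0]
LOAD_CONST → push 1. Stack: [0, 1]
BINARY_OP + → 0 + 1 = 1. Stack: [1]
STORE_FAST i → i=1. Stack: []
LOAD_FAST i → push 1. Stack: [1]
LOAD_CONST → push 4. Stack: [1, 4]
COMPARE_OP bool(<) → 1 vs 4 = True. Stack: [True]
POP_JUMP_IF_FALSE → pop True; no jump. Stack: []
LOAD_FAST_LOAD_FAST q,b → push 202,18. Stack: [202, 18]
BINARY_OP ^ → 202 ^ 18 = 216. Stack: [216]
STORE_FAST q → q=216. Stack: []
LOAD_FAST i → push 1. Stack: [1]
LOAD_CONST → push 1. Stack: [1, 1]
BINARY_OP + → 1 + 1 = 2. Stack: [2]
STORE_FAST i → i=2. Stack: []
LOAD_FAST i → push 2. Stack: [2]
LOAD_CONST → push 4. Stack: [2, 4]
COMPARE_OP bool(<) → 2 vs 4 = True. Stack: [True]
POP_JUMP_IF_FALSE → pop True; no jump. Stack: []
LOAD_FAST_LOAD_FAST q,b → push 216,18. Stack: [216, 18]
BINARY_OP ^ → 216 ^ 18 = 202. Stack: [202]
STORE_FAST q → q=202. Stack: []
LOAD_FAST i → push 2. Stack: [2]
LOAD_CONST → push 1. Stack: [2, 1]
BINARY_OP + → 2 + 1 = 3. Stack: [3]
STORE_FAST i → i=3. Stack: []
LOAD_FAST i → push 3. Stack: [3]
LOAD_CONST → push 4. Stack: [3, 4]
COMPARE_OP bool(<) → 3 vs 4 = True. Stack: [True]
POP_JUMP_IF_FALSE → pop True; no jump. Stack: []
LOAD_FAST_LOAD_FAST q,b → push 202,18. Stack: [202, 18]
BINARY_OP ^ → 202 ^ 18 = 216. Stack: [216]
STORE_FAST q → q=216. Stack: []
LOAD_FAST i → push 3. Stack: [3]
LOAD_CONST → push 1. Stack: [3, 1]
BINARY_OP + → 3 + 1 = 4. Stack: [4]
STORE_FAST i → i=4. Stack: []
LOAD_FAST i → push 4. Stack: [4]
LOAD_CONST → push 4. Stack: [4, 4]
COMPARE_OP bool(<) → 4 vs 4 = False. Stack: [False]
POP_JUMP_IF_FALSE → pop False; jump. Stack: []
LOAD_FAST q → push 216. Stack: [216]
RETURN_VALUE → return 216.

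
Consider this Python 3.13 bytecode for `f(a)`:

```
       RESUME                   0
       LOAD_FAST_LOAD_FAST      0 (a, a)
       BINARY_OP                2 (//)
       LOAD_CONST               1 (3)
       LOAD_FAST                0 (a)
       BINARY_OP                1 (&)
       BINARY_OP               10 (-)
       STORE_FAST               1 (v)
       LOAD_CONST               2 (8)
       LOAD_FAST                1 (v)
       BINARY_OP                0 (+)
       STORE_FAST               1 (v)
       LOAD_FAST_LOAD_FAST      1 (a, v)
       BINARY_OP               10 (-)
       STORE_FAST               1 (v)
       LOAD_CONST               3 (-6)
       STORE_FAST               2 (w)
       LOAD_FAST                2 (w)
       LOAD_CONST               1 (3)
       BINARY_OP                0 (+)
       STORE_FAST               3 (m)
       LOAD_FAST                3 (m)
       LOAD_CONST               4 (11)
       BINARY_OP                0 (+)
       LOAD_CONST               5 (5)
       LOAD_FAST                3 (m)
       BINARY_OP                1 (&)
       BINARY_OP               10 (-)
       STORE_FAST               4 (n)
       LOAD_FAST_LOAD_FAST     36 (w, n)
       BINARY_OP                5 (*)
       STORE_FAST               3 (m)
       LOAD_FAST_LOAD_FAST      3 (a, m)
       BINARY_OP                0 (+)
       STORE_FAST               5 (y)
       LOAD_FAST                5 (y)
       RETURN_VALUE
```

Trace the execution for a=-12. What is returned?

-30

LOAD_FAST_LOAD_FAST a,a → push -12,-12. Stack: [-12, -12]
BINARY_OP // → -12 // -12 = 1. Stack: [1]
LOAD_CONST → push 3. Stack: [1, 3]
LOAD_FAST a → push -12. Stack: [1, 3, -12]
BINARY_OP & → 3 & -12 = 0. Stack: [1, 0]
BINARY_OP - → 1 - 0 = 1. Stack: [1]
STORE_FAST v → v=1. Stack: []
LOAD_CONST → push 8. Stack: [8]
LOAD_FAST v → push 1. Stack: [8, 1]
BINARY_OP + → 8 + 1 = 9. Stack: [9]
STORE_FAST v → v=9. Stack: []
LOAD_FAST_LOAD_FAST a,v → push -12,9. Stack: [-12, 9]
BINARY_OP - → -12 - 9 = -21. Stack: [-21]
STORE_FAST v → v=-21. Stack: []
LOAD_CONST → push -6. Stack: [-6]
STORE_FAST w → w=-6. Stack: []
LOAD_FAST w → push -6. Stack: [-6]
LOAD_CONST → push 3. Stack: [-6, 3]
BINARY_OP + → -6 + 3 = -3. Stack: [-3]
STORE_FAST m → m=-3. Stack: []
LOAD_FAST m → push -3. Stack: [-3]
LOAD_CONST → push 11. Stack: [-3, 11]
BINARY_OP + → -3 + 11 = 8. Stack: [8]
LOAD_CONST → push 5. Stack: [8, 5]
LOAD_FAST m → push -3. Stack: [8, 5, -3]
BINARY_OP & → 5 & -3 = 5. Stack: [8, 5]
BINARY_OP - → 8 - 5 = 3. Stack: [3]
STORE_FAST n → n=3. Stack: []
LOAD_FAST_LOAD_FAST w,n → push -6,3. Stack: [-6, 3]
BINARY_OP * → -6 * 3 = -18. Stack: [-18]
STORE_FAST m → m=-18. Stack: []
LOAD_FAST_LOAD_FAST a,m → push -12,-18. Stack: [-12, -18]
BINARY_OP + → -12 + -18 = -30. Stack: [-30]
STORE_FAST y → y=-30. Stack: []
LOAD_FAST y → push -30. Stack: [-30]
RETURN_VALUE → return -30.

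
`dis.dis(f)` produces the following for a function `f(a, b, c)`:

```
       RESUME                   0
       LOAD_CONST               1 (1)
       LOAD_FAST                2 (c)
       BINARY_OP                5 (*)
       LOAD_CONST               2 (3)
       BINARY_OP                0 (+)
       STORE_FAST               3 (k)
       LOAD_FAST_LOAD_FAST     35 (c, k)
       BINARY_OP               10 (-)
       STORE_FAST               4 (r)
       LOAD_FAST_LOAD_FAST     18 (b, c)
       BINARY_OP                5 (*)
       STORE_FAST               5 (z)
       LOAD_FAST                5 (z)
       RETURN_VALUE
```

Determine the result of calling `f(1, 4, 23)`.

LOAD_CONST → push 1. Stack: [1]
LOAD_FAST c → push 23. Stack: [1, 23]
BINARY_OP * → 1 * 23 = 23. Stack: [23]
LOAD_CONST → push 3. Stack: [23, 3]
BINARY_OP + → 23 + 3 = 26. Stack: [26]
STORE_FAST k → k=26. Stack: []
LOAD_FAST_LOAD_FAST c,k → push 23,26. Stack: [23, 26]
BINARY_OP - → 23 - 26 = -3. Stack: [-3]
STORE_FAST r → r=-3. Stack: []
LOAD_FAST_LOAD_FAST b,c → push 4,23. Stack: [4, 23]
BINARY_OP * → 4 * 23 = 92. Stack: [92]
STORE_FAST z → z=92. Stack: []
LOAD_FAST z → push 92. Stack: [92]
RETURN_VALUE → return 92.

92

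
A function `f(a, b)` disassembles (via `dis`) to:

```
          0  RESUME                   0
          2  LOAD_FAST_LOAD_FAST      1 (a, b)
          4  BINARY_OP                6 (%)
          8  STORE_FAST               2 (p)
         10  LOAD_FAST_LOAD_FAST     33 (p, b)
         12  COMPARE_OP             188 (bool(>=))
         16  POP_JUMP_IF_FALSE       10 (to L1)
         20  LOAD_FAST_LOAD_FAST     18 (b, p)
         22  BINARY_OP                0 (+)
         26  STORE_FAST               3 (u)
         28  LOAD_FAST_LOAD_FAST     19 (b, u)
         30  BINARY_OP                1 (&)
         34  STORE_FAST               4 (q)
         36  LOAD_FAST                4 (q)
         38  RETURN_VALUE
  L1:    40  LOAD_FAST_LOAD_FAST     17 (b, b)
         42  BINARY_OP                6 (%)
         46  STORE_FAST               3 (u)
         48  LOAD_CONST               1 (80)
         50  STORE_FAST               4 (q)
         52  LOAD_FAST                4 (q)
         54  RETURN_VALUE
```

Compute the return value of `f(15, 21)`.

80

LOAD_FAST_LOAD_FAST a,b → push 15,21. Stack: [15, 21]
BINARY_OP % → 15 % 21 = 15. Stack: [15]
STORE_FAST p → p=15. Stack: []
LOAD_FAST_LOAD_FAST p,b → push 15,21. Stack: [15, 21]
COMPARE_OP bool(>=) → 15 vs 21 = False. Stack: [False]
POP_JUMP_IF_FALSE → pop False; jump. Stack: []
LOAD_FAST_LOAD_FAST b,b → push 21,21. Stack: [21, 21]
BINARY_OP % → 21 % 21 = 0. Stack: [0]
STORE_FAST u → u=0. Stack: []
LOAD_CONST → push 80. Stack: [80]
STORE_FAST q → q=80. Stack: []
LOAD_FAST q → push 80. Stack: [80]
RETURN_VALUE → return 80.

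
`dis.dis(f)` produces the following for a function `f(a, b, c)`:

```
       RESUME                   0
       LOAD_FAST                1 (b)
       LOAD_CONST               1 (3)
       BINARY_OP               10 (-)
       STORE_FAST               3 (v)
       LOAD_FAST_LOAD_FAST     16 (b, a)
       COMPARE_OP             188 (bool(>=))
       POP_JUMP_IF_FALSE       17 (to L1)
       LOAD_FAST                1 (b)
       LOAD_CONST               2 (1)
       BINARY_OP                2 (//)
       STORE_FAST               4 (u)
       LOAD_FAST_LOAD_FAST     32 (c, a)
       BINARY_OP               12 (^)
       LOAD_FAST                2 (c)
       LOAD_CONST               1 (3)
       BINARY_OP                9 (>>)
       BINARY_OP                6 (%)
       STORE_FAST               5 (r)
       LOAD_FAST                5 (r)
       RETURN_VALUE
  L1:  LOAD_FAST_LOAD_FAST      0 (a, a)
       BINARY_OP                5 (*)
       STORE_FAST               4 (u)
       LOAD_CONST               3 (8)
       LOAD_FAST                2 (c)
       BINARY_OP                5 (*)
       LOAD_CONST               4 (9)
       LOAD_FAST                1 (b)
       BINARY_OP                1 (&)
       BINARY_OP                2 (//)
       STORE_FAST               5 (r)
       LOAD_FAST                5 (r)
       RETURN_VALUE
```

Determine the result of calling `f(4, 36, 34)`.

LOAD_FAST b → push 36. Stack: [36]
LOAD_CONST → push 3. Stack: [36, 3]
BINARY_OP - → 36 - 3 = 33. Stack: [33]
STORE_FAST v → v=33. Stack: []
LOAD_FAST_LOAD_FAST b,a → push 36,4. Stack: [36, 4]
COMPARE_OP bool(>=) → 36 vs 4 = True. Stack: [True]
POP_JUMP_IF_FALSE → pop True; no jump. Stack: []
LOAD_FAST b → push 36. Stack: [36]
LOAD_CONST → push 1. Stack: [36, 1]
BINARY_OP // → 36 // 1 = 36. Stack: [36]
STORE_FAST u → u=36. Stack: []
LOAD_FAST_LOAD_FAST c,a → push 34,4. Stack: [34, 4]
BINARY_OP ^ → 34 ^ 4 = 38. Stack: [38]
LOAD_FAST c → push 34. Stack: [38, 34]
LOAD_CONST → push 3. Stack: [38, 34, 3]
BINARY_OP >> → 34 >> 3 = 4. Stack: [38, 4]
BINARY_OP % → 38 % 4 = 2. Stack: [2]
STORE_FAST r → r=2. Stack: []
LOAD_FAST r → push 2. Stack: [2]
RETURN_VALUE → return 2.

2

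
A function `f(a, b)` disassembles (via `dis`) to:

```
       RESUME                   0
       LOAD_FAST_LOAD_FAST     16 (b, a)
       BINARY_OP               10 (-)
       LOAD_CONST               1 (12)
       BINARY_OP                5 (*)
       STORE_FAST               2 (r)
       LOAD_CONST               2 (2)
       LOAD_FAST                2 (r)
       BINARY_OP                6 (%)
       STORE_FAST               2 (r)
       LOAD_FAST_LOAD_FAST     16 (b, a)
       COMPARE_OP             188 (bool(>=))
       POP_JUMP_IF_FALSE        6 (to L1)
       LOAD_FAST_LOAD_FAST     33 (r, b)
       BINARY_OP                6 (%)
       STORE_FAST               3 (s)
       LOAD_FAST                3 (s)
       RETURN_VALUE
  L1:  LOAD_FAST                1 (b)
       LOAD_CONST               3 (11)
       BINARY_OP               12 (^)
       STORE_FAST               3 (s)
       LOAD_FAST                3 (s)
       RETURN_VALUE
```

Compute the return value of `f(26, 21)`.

30

LOAD_FAST_LOAD_FAST b,a → push 21,26. Stack: [21, 26]
BINARY_OP - → 21 - 26 = -5. Stack: [-5]
LOAD_CONST → push 12. Stack: [-5, 12]
BINARY_OP * → -5 * 12 = -60. Stack: [-60]
STORE_FAST r → r=-60. Stack: []
LOAD_CONST → push 2. Stack: [2]
LOAD_FAST r → push -60. Stack: [2, -60]
BINARY_OP % → 2 % -60 = -58. Stack: [-58]
STORE_FAST r → r=-58. Stack: []
LOAD_FAST_LOAD_FAST b,a → push 21,26. Stack: [21, 26]
COMPARE_OP bool(>=) → 21 vs 26 = False. Stack: [False]
POP_JUMP_IF_FALSE → pop False; jump. Stack: []
LOAD_FAST b → push 21. Stack: [21]
LOAD_CONST → push 11. Stack: [21, 11]
BINARY_OP ^ → 21 ^ 11 = 30. Stack: [30]
STORE_FAST s → s=30. Stack: []
LOAD_FAST s → push 30. Stack: [30]
RETURN_VALUE → return 30.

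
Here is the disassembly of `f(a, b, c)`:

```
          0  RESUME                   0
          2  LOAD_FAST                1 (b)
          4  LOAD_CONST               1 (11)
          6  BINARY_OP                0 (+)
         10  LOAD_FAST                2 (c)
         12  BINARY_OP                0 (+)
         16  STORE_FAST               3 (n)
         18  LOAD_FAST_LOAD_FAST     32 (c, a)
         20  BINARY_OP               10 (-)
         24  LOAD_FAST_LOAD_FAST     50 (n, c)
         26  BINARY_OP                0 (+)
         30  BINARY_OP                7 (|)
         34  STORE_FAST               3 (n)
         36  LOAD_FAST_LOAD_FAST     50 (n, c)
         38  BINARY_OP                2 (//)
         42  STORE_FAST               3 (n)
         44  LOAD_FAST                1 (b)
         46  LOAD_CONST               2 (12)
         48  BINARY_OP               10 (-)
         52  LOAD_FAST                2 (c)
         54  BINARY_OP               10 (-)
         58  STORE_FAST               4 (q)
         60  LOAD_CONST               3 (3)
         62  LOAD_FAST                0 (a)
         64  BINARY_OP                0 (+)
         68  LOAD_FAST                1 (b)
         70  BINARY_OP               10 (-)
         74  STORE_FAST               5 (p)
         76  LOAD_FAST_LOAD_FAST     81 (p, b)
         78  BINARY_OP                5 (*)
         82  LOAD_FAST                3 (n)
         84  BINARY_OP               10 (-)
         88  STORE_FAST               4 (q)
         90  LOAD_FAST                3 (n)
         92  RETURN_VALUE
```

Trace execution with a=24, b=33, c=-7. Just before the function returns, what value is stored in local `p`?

-6

LOAD_FAST b → push 33. Stack: [33]
LOAD_CONST → push 11. Stack: [33, 11]
BINARY_OP + → 33 + 11 = 44. Stack: [44]
LOAD_FAST c → push -7. Stack: [44, -7]
BINARY_OP + → 44 + -7 = 37. Stack: [37]
STORE_FAST n → n=37. Stack: []
LOAD_FAST_LOAD_FAST c,a → push -7,24. Stack: [-7, 24]
BINARY_OP - → -7 - 24 = -31. Stack: [-31]
LOAD_FAST_LOAD_FAST n,c → push 37,-7. Stack: [-31, 37, -7]
BINARY_OP + → 37 + -7 = 30. Stack: [-31, 30]
BINARY_OP | → -31 | 30 = -1. Stack: [-1]
STORE_FAST n → n=-1. Stack: []
LOAD_FAST_LOAD_FAST n,c → push -1,-7. Stack: [-1, -7]
BINARY_OP // → -1 // -7 = 0. Stack: [0]
STORE_FAST n → n=0. Stack: []
LOAD_FAST b → push 33. Stack: [33]
LOAD_CONST → push 12. Stack: [33, 12]
BINARY_OP - → 33 - 12 = 21. Stack: [21]
LOAD_FAST c → push -7. Stack: [21, -7]
BINARY_OP - → 21 - -7 = 28. Stack: [28]
STORE_FAST q → q=28. Stack: []
LOAD_CONST → push 3. Stack: [3]
LOAD_FAST a → push 24. Stack: [3, 24]
BINARY_OP + → 3 + 24 = 27. Stack: [27]
LOAD_FAST b → push 33. Stack: [27, 33]
BINARY_OP - → 27 - 33 = -6. Stack: [-6]
STORE_FAST p → p=-6. Stack: []
LOAD_FAST_LOAD_FAST p,b → push -6,33. Stack: [-6, 33]
BINARY_OP * → -6 * 33 = -198. Stack: [-198]
LOAD_FAST n → push 0. Stack: [-198, 0]
BINARY_OP - → -198 - 0 = -198. Stack: [-198]
STORE_FAST q → q=-198. Stack: []
LOAD_FAST n → push 0. Stack: [0]
RETURN_VALUE → return 0.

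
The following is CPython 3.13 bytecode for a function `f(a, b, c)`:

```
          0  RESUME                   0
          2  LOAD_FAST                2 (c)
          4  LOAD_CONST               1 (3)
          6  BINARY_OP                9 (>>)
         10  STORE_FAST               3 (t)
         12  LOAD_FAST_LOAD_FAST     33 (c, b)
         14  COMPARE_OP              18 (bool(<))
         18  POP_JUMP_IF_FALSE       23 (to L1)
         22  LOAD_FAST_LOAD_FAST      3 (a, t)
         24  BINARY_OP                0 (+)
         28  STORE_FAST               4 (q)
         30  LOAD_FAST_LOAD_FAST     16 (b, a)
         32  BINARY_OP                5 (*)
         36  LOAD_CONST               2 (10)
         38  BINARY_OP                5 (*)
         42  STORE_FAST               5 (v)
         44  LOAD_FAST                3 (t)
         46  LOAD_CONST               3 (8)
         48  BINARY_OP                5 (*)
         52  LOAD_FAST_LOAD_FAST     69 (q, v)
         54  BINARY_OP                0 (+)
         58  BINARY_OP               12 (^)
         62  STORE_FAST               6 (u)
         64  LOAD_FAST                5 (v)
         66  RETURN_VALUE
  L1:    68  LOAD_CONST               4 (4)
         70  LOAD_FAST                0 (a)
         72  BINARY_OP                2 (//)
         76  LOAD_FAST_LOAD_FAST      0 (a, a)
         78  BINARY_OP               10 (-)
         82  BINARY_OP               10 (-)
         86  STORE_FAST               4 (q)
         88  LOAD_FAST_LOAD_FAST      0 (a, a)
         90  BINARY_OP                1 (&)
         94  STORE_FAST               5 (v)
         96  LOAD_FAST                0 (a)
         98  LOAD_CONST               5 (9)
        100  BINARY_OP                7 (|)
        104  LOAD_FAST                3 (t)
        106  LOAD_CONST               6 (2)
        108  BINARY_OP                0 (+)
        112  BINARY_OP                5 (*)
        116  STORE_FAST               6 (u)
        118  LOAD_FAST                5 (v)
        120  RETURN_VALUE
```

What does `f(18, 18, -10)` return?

LOAD_FAST c → push -10. Stack: [-10]
LOAD_CONST → push 3. Stack: [-10, 3]
BINARY_OP >> → -10 >> 3 = -2. Stack: [-2]
STORE_FAST t → t=-2. Stack: []
LOAD_FAST_LOAD_FAST c,b → push -10,18. Stack: [-10, 18]
COMPARE_OP bool(<) → -10 vs 18 = True. Stack: [True]
POP_JUMP_IF_FALSE → pop True; no jump. Stack: []
LOAD_FAST_LOAD_FAST a,t → push 18,-2. Stack: [18, -2]
BINARY_OP + → 18 + -2 = 16. Stack: [16]
STORE_FAST q → q=16. Stack: []
LOAD_FAST_LOAD_FAST b,a → push 18,18. Stack: [18, 18]
BINARY_OP * → 18 * 18 = 324. Stack: [324]
LOAD_CONST → push 10. Stack: [324, 10]
BINARY_OP * → 324 * 10 = 3240. Stack: [3240]
STORE_FAST v → v=3240. Stack: []
LOAD_FAST t → push -2. Stack: [-2]
LOAD_CONST → push 8. Stack: [-2, 8]
BINARY_OP * → -2 * 8 = -16. Stack: [-16]
LOAD_FAST_LOAD_FAST q,v → push 16,3240. Stack: [-16, 16, 3240]
BINARY_OP + → 16 + 3240 = 3256. Stack: [-16, 3256]
BINARY_OP ^ → -16 ^ 3256 = -3256. Stack: [-3256]
STORE_FAST u → u=-3256. Stack: []
LOAD_FAST v → push 3240. Stack: [3240]
RETURN_VALUE → return 3240.

3240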